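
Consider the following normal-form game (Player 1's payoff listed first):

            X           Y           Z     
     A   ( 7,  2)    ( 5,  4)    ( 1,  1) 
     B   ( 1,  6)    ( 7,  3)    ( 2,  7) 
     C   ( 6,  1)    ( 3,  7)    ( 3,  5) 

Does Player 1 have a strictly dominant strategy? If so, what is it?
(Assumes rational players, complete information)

No strictly dominant strategy exists for Player 1

Work:
A strategy strictly dominates another if it gives a strictly higher payoff against every opponent action. Compare each pair of P1's strategies column-by-column:
  A vs B: [7 vs 1, 5 vs 7, 1 vs 2] → A does not strictly dominate B (column Y: 5 ≤ 7)
  A vs C: [7 vs 6, 5 vs 3, 1 vs 3] → A does not strictly dominate C (column Z: 1 ≤ 3)
  B vs A: [1 vs 7, 7 vs 5, 2 vs 1] → B does not strictly dominate A (column X: 1 ≤ 7)
  B vs C: [1 vs 6, 7 vs 3, 2 vs 3] → B does not strictly dominate C (column X: 1 ≤ 6)
  C vs A: [6 vs 7, 3 vs 5, 3 vs 1] → C does not strictly dominate A (column X: 6 ≤ 7)
  C vs B: [6 vs 1, 3 vs 7, 3 vs 2] → C does not strictly dominate B (column Y: 3 ≤ 7)
No single strategy strictly dominates all others → no strictly dominant strategy.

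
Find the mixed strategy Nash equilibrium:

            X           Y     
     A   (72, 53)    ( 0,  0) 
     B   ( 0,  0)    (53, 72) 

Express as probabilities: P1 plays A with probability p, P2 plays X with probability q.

p = 0.576, q = 0.424

Work:
Find probabilities that make opponent indifferent:
P2 chooses q to make P1 indifferent between A and B
P1 chooses p to make P2 indifferent between X and Y
Mixed NE: P1 plays (A: 0.576, B: 0.424), P2 plays (X: 0.424, Y: 0.576)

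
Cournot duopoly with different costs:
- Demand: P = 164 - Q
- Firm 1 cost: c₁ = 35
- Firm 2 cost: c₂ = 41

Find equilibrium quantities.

q₁* = 45.0, q₂* = 39.0

Work:
Reaction: q₁ = (164 - 35 - q₂)/2
Reaction: q₂ = (164 - 41 - q₁)/2
Solve simultaneously:
q₁* = (164 - 2×35 + 41)/3 = 45.0
q₂* = (164 - 2×41 + 35)/3 = 39.0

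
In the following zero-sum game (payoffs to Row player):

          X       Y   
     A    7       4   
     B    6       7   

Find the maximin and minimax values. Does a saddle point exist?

Maximin = 6, Minimax = 7, Saddle: False

Work:
Row minimums: [4, 6] → maximin = 6
Column maximums: [7, 7] → minimax = 7
No saddle point (maximin ≠ minimax). Mixed strategy needed.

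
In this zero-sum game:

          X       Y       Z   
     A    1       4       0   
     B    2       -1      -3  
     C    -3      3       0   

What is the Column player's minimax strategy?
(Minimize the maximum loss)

Column should play Z, value = 0

Work:
Column player minimizes Row's maximum payoff:
Column X: max payoff to Row = 2
Column Y: max payoff to Row = 4
Column Z: max payoff to Row = 0
Minimum is 0, achieved by column Z.
Minimax strategy: Z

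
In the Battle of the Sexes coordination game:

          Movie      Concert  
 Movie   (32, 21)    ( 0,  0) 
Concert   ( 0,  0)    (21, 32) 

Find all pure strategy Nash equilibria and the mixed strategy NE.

Pure NE: (Movie, Movie) and (Concert, Concert); Mixed NE: p = 0.6038, q = 0.3962

Work:
Check pure NE:
(Movie, Movie): (32, 21) - no unilateral deviation beneficial
(Concert, Concert): (21, 32) - no unilateral deviation beneficial
Mixed NE: P1 plays Movie with p = 0.6038, P2 plays Movie with q = 0.3962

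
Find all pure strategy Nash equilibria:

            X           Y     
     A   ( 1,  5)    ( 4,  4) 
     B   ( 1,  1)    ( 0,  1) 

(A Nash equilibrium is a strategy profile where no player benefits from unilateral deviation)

Nash equilibrium: (A, X), (B, X)

Work:
Best responses:
  P1 vs X: payoffs [1, 1] → best response A/B (payoff 1)
  P1 vs Y: payoffs [4, 0] → best response A (payoff 4)
  P2 vs A: payoffs [5, 4] → best response X (payoff 5)
  P2 vs B: payoffs [1, 1] → best response X/Y (payoff 1)
Mutual best responses: (A,X), (B,X) → Nash equilibria.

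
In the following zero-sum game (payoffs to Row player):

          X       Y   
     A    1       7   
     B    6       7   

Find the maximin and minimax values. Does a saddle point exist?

Maximin = 6, Minimax = 6, Saddle: True

Work:
Row minimums: [1, 6] → maximin = 6
Column maximums: [6, 7] → minimax = 6
Saddle point exists! Game value = 6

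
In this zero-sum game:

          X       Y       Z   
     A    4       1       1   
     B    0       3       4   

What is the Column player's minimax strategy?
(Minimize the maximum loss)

Column should play Y, value = 3

Work:
Column player minimizes Row's maximum payoff:
Column X: max payoff to Row = 4
Column Y: max payoff to Row = 3
Column Z: max payoff to Row = 4
Minimum is 3, achieved by column Y.
Minimax strategy: Y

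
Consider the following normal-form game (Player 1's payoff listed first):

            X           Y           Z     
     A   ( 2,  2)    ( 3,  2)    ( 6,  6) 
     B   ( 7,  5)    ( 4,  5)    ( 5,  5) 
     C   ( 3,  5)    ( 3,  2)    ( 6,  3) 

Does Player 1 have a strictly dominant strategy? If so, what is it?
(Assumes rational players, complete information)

No strictly dominant strategy exists for Player 1

Work:
A strategy strictly dominates another if it gives a strictly higher payoff against every opponent action. Compare each pair of P1's strategies column-by-column:
  A vs B: [2 vs 7, 3 vs 4, 6 vs 5] → A does not strictly dominate B (column X: 2 ≤ 7)
  A vs C: [2 vs 3, 3 vs 3, 6 vs 6] → A does not strictly dominate C (column X: 2 ≤ 3)
  B vs A: [7 vs 2, 4 vs 3, 5 vs 6] → B does not strictly dominate A (column Z: 5 ≤ 6)
  B vs C: [7 vs 3, 4 vs 3, 5 vs 6] → B does not strictly dominate C (column Z: 5 ≤ 6)
  C vs A: [3 vs 2, 3 vs 3, 6 vs 6] → C does not strictly dominate A (column Y: 3 ≤ 3)
  C vs B: [3 vs 7, 3 vs 4, 6 vs 5] → C does not strictly dominate B (column X: 3 ≤ 7)
No single strategy strictly dominates all others → no strictly dominant strategy.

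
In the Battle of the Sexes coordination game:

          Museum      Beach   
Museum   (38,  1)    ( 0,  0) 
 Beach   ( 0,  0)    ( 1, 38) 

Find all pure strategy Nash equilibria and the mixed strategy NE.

Pure NE: (Museum, Museum) and (Beach, Beach); Mixed NE: p = 0.9744, q = 0.0256

Work:
Check pure NE:
(Museum, Museum): (38, 1) - no unilateral deviation beneficial
(Beach, Beach): (1, 38) - no unilateral deviation beneficial
Mixed NE: P1 plays Museum with p = 0.9744, P2 plays Museum with q = 0.0256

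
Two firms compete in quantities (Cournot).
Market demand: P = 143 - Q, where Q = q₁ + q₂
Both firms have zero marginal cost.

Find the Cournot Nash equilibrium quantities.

q₁* = q₂* = 47.67; P* = 47.67

Work:
Profit: π_i = P·q_i = (a - q_i - q_j)·q_i
FOC: ∂π_i/∂q_i = a - 2q_i - q_j = 0
Reaction function: q_i = (143 - q_j)/2
Symmetry: q* = 143/3 = 47.67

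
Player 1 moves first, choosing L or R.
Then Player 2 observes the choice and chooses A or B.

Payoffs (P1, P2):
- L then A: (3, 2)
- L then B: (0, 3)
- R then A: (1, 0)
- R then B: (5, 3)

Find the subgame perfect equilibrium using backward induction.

P1 plays R, P2 plays B after L and B after R; Payoff (5, 3)

Work:
Backward induction:
After L: P2 chooses B → P1 gets 0
After R: P2 chooses B → P1 gets 5
P1 chooses R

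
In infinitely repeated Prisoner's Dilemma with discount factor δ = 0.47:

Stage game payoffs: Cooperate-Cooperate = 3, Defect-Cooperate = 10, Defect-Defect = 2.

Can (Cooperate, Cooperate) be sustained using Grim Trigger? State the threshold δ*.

δ* = 0.875; since δ = 0.47 < 0.875, cooperation cannot be sustained

Work:
For Grim Trigger:
Cooperate forever: 3/(1-δ)
Defect then punished: 10 + 2·δ/(1-δ)
Need: 3/(1-δ) ≥ 10 + 2·δ/(1-δ)
Solving: δ ≥ (T-R)/(T-P) = (10-3)/(10-2) = 0.875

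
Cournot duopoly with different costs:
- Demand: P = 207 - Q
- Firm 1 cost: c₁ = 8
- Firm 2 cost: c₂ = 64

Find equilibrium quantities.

q₁* = 85.0, q₂* = 29.0

Work:
Reaction: q₁ = (207 - 8 - q₂)/2
Reaction: q₂ = (207 - 64 - q₁)/2
Solve simultaneously:
q₁* = (207 - 2×8 + 64)/3 = 85.0
q₂* = (207 - 2×64 + 8)/3 = 29.0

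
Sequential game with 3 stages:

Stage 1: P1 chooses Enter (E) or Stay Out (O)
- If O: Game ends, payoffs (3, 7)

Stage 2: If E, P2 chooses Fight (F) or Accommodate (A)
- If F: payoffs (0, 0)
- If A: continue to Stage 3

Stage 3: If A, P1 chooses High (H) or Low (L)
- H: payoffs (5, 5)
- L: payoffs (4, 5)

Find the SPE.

SPE: (E, A, H); Outcome (5, 5)

Work:
Stage 3: P1 chooses H (5 vs 4)
Stage 2: P2: F->0, A->5 (anticipating H). Choose A
Stage 1: P1: O->3, E->5 (anticipating A, H). Choose E
SPE path: E -> A -> H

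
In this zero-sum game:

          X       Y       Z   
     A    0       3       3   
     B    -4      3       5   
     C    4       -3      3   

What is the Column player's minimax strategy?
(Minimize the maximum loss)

Column should play Y, value = 3

Work:
Column player minimizes Row's maximum payoff:
Column X: max payoff to Row = 4
Column Y: max payoff to Row = 3
Column Z: max payoff to Row = 5
Minimum is 3, achieved by column Y.
Minimax strategy: Y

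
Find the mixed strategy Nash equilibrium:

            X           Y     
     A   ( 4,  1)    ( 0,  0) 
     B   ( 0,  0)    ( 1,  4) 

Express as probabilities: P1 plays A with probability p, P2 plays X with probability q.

p = 0.8, q = 0.2

Work:
Find probabilities that make opponent indifferent:
P2 chooses q to make P1 indifferent between A and B
P1 chooses p to make P2 indifferent between X and Y
Mixed NE: P1 plays (A: 0.8, B: 0.2), P2 plays (X: 0.2, Y: 0.8)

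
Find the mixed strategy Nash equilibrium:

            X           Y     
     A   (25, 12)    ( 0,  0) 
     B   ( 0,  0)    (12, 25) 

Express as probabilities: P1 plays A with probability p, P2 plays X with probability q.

p = 0.6757, q = 0.3243

Work:
Find probabilities that make opponent indifferent:
P2 chooses q to make P1 indifferent between A and B
P1 chooses p to make P2 indifferent between X and Y
Mixed NE: P1 plays (A: 0.6757, B: 0.3243), P2 plays (X: 0.3243, Y: 0.6757)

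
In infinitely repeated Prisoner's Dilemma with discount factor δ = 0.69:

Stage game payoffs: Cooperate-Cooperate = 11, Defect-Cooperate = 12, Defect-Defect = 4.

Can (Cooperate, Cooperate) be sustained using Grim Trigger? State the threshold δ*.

δ* = 0.125; since δ = 0.69 ≥ 0.125, cooperation can be sustained

Work:
For Grim Trigger:
Cooperate forever: 11/(1-δ)
Defect then punished: 12 + 4·δ/(1-δ)
Need: 11/(1-δ) ≥ 12 + 4·δ/(1-δ)
Solving: δ ≥ (T-R)/(T-P) = (12-11)/(12-4) = 0.125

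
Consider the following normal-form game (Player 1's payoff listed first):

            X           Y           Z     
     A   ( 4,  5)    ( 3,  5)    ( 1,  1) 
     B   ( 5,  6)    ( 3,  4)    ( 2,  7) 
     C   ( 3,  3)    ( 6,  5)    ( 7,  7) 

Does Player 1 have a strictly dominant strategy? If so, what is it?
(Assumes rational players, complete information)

No strictly dominant strategy exists for Player 1

Work:
A strategy strictly dominates another if it gives a strictly higher payoff against every opponent action. Compare each pair of P1's strategies column-by-column:
  A vs B: [4 vs 5, 3 vs 3, 1 vs 2] → A does not strictly dominate B (column X: 4 ≤ 5)
  A vs C: [4 vs 3, 3 vs 6, 1 vs 7] → A does not strictly dominate C (column Y: 3 ≤ 6)
  B vs A: [5 vs 4, 3 vs 3, 2 vs 1] → B does not strictly dominate A (column Y: 3 ≤ 3)
  B vs C: [5 vs 3, 3 vs 6, 2 vs 7] → B does not strictly dominate C (column Y: 3 ≤ 6)
  C vs A: [3 vs 4, 6 vs 3, 7 vs 1] → C does not strictly dominate A (column X: 3 ≤ 4)
  C vs B: [3 vs 5, 6 vs 3, 7 vs 2] → C does not strictly dominate B (column X: 3 ≤ 5)
No single strategy strictly dominates all others → no strictly dominant strategy.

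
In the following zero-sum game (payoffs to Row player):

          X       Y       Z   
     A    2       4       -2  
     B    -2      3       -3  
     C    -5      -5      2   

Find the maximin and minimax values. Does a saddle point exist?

Maximin = -2, Minimax = 2, Saddle: False

Work:
Row minimums: [-2, -3, -5] → maximin = -2
Column maximums: [2, 4, 2] → minimax = 2
No saddle point (maximin ≠ minimax). Mixed strategy needed.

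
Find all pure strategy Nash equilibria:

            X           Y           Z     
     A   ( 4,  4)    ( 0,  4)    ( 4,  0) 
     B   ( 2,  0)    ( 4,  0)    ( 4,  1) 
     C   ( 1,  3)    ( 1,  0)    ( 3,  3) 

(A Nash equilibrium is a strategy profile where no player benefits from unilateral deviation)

Nash equilibrium: (A, X), (B, Z)

Work:
Best responses:
  P1 vs X: payoffs [4, 2, 1] → best response A (payoff 4)
  P1 vs Y: payoffs [0, 4, 1] → best response B (payoff 4)
  P1 vs Z: payoffs [4, 4, 3] → best response A/B (payoff 4)
  P2 vs A: payoffs [4, 4, 0] → best response X/Y (payoff 4)
  P2 vs B: payoffs [0, 0, 1] → best response Z (payoff 1)
  P2 vs C: payoffs [3, 0, 3] → best response X/Z (payoff 3)
Mutual best responses: (A,X), (B,Z) → Nash equilibria.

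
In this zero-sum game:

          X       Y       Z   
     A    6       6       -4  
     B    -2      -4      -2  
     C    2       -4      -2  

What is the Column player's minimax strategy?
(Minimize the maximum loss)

Column should play Z, value = -2

Work:
Column player minimizes Row's maximum payoff:
Column X: max payoff to Row = 6
Column Y: max payoff to Row = 6
Column Z: max payoff to Row = -2
Minimum is -2, achieved by column Z.
Minimax strategy: Z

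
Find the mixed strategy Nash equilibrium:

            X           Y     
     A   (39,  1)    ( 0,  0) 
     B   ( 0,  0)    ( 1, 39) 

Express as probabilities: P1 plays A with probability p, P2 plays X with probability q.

p = 0.975, q = 0.025

Work:
Find probabilities that make opponent indifferent:
P2 chooses q to make P1 indifferent between A and B
P1 chooses p to make P2 indifferent between X and Y
Mixed NE: P1 plays (A: 0.975, B: 0.025), P2 plays (X: 0.025, Y: 0.975)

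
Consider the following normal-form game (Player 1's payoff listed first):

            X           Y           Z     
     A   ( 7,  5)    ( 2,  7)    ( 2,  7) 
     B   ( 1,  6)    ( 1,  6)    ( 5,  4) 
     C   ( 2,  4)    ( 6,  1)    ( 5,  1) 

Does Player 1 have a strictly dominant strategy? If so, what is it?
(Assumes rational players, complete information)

No strictly dominant strategy exists for Player 1

Work:
A strategy strictly dominates another if it gives a strictly higher payoff against every opponent action. Compare each pair of P1's strategies column-by-column:
  A vs B: [7 vs 1, 2 vs 1, 2 vs 5] → A does not strictly dominate B (column Z: 2 ≤ 5)
  A vs C: [7 vs 2, 2 vs 6, 2 vs 5] → A does not strictly dominate C (column Y: 2 ≤ 6)
  B vs A: [1 vs 7, 1 vs 2, 5 vs 2] → B does not strictly dominate A (column X: 1 ≤ 7)
  B vs C: [1 vs 2, 1 vs 6, 5 vs 5] → B does not strictly dominate C (column X: 1 ≤ 2)
  C vs A: [2 vs 7, 6 vs 2, 5 vs 2] → C does not strictly dominate A (column X: 2 ≤ 7)
  C vs B: [2 vs 1, 6 vs 1, 5 vs 5] → C does not strictly dominate B (column Z: 5 ≤ 5)
No single strategy strictly dominates all others → no strictly dominant strategy.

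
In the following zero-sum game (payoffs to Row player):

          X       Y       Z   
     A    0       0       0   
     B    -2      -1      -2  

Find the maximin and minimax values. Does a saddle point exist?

Maximin = 0, Minimax = 0, Saddle: True

Work:
Row minimums: [0, -2] → maximin = 0
Column maximums: [0, 0, 0] → minimax = 0
Saddle point exists! Game value = 0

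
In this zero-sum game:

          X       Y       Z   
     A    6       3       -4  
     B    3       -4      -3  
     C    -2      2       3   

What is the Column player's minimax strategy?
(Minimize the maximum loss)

Column should play Y or Z (all achieve the minimum), value = 3

Work:
Column player minimizes Row's maximum payoff:
Column X: max payoff to Row = 6
Column Y: max payoff to Row = 3
Column Z: max payoff to Row = 3
Minimum is 3, achieved by columns Y, Z (tied).
Each of Y or Z is a minimax strategy.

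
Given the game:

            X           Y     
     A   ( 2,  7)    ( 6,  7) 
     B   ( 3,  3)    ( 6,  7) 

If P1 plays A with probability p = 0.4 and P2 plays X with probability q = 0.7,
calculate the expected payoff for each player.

E[P1] = 3.62, E[P2] = 5.32

Work:
E[P1] = p·q·π₁(A,X) + p·(1-q)·π₁(A,Y) + (1-p)·q·π₁(B,X) + (1-p)·(1-q)·π₁(B,Y)
= 0.4·0.7·2 + 0.4·0.3·6 + 0.6·0.7·3 + 0.6·0.3·6
= 3.62

E[P2] = 5.32 (similar calculation)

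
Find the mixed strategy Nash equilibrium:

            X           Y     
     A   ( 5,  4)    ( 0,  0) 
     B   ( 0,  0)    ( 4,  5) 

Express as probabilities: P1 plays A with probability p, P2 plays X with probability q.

p = 0.5556, q = 0.4444

Work:
Find probabilities that make opponent indifferent:
P2 chooses q to make P1 indifferent between A and B
P1 chooses p to make P2 indifferent between X and Y
Mixed NE: P1 plays (A: 0.5556, B: 0.4444), P2 plays (X: 0.4444, Y: 0.5556)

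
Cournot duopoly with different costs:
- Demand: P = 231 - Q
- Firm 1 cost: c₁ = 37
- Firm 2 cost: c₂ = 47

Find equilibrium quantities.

q₁* = 68.0, q₂* = 58.0

Work:
Reaction: q₁ = (231 - 37 - q₂)/2
Reaction: q₂ = (231 - 47 - q₁)/2
Solve simultaneously:
q₁* = (231 - 2×37 + 47)/3 = 68.0
q₂* = (231 - 2×47 + 37)/3 = 58.0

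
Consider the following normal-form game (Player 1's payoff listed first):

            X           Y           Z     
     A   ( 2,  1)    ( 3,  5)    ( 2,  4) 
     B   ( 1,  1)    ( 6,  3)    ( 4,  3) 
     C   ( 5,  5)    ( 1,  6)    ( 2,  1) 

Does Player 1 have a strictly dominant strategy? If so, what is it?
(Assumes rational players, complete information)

No strictly dominant strategy exists for Player 1

Work:
A strategy strictly dominates another if it gives a strictly higher payoff against every opponent action. Compare each pair of P1's strategies column-by-column:
  A vs B: [2 vs 1, 3 vs 6, 2 vs 4] → A does not strictly dominate B (column Y: 3 ≤ 6)
  A vs C: [2 vs 5, 3 vs 1, 2 vs 2] → A does not strictly dominate C (column X: 2 ≤ 5)
  B vs A: [1 vs 2, 6 vs 3, 4 vs 2] → B does not strictly dominate A (column X: 1 ≤ 2)
  B vs C: [1 vs 5, 6 vs 1, 4 vs 2] → B does not strictly dominate C (column X: 1 ≤ 5)
  C vs A: [5 vs 2, 1 vs 3, 2 vs 2] → C does not strictly dominate A (column Y: 1 ≤ 3)
  C vs B: [5 vs 1, 1 vs 6, 2 vs 4] → C does not strictly dominate B (column Y: 1 ≤ 6)
No single strategy strictly dominates all others → no strictly dominant strategy.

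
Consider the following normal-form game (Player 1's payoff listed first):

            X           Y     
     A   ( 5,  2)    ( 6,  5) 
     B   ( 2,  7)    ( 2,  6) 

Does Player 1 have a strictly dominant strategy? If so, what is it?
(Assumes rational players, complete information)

Yes, Player 1's strictly dominant strategy is A

Work:
A strategy strictly dominates another if it gives a strictly higher payoff against every opponent action. Compare each pair of P1's strategies column-by-column:
  A vs B: [5 vs 2, 6 vs 2] → A strictly dominates B
  B vs A: [2 vs 5, 2 vs 6] → B does not strictly dominate A (column X: 2 ≤ 5)
A strictly dominates every other strategy → strictly dominant.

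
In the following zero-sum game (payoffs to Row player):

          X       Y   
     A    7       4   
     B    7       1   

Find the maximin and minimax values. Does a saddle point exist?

Maximin = 4, Minimax = 4, Saddle: True

Work:
Row minimums: [4, 1] → maximin = 4
Column maximums: [7, 4] → minimax = 4
Saddle point exists! Game value = 4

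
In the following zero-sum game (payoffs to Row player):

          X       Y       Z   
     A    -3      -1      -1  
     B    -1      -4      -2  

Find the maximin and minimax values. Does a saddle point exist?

Maximin = -3, Minimax = -1, Saddle: False

Work:
Row minimums: [-3, -4] → maximin = -3
Column maximums: [-1, -1, -1] → minimax = -1
No saddle point (maximin ≠ minimax). Mixed strategy needed.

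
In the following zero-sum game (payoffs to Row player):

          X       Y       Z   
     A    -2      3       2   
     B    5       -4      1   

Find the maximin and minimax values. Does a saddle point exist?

Maximin = -2, Minimax = 2, Saddle: False

Work:
Row minimums: [-2, -4] → maximin = -2
Column maximums: [5, 3, 2] → minimax = 2
No saddle point (maximin ≠ minimax). Mixed strategy needed.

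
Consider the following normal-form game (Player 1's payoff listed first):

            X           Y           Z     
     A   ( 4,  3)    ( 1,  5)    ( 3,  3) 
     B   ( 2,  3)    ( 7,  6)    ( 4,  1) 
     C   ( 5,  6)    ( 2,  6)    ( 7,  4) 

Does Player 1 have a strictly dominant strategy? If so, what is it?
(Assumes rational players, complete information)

No strictly dominant strategy exists for Player 1

Work:
A strategy strictly dominates another if it gives a strictly higher payoff against every opponent action. Compare each pair of P1's strategies column-by-column:
  A vs B: [4 vs 2, 1 vs 7, 3 vs 4] → A does not strictly dominate B (column Y: 1 ≤ 7)
  A vs C: [4 vs 5, 1 vs 2, 3 vs 7] → A does not strictly dominate C (column X: 4 ≤ 5)
  B vs A: [2 vs 4, 7 vs 1, 4 vs 3] → B does not strictly dominate A (column X: 2 ≤ 4)
  B vs C: [2 vs 5, 7 vs 2, 4 vs 7] → B does not strictly dominate C (column X: 2 ≤ 5)
  C vs A: [5 vs 4, 2 vs 1, 7 vs 3] → C strictly dominates A
  C vs B: [5 vs 2, 2 vs 7, 7 vs 4] → C does not strictly dominate B (column Y: 2 ≤ 7)
No single strategy strictly dominates all others → no strictly dominant strategy.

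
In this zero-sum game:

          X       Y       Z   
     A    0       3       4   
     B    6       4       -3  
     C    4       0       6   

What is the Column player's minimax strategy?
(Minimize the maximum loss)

Column should play Y, value = 4

Work:
Column player minimizes Row's maximum payoff:
Column X: max payoff to Row = 6
Column Y: max payoff to Row = 4
Column Z: max payoff to Row = 6
Minimum is 4, achieved by column Y.
Minimax strategy: Y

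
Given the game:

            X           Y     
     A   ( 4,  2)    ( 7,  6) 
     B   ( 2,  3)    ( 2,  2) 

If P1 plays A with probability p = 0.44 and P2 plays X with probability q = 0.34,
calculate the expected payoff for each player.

E[P1] = 3.7512, E[P2] = 3.352

Work:
E[P1] = p·q·π₁(A,X) + p·(1-q)·π₁(A,Y) + (1-p)·q·π₁(B,X) + (1-p)·(1-q)·π₁(B,Y)
= 0.44·0.34·4 + 0.44·0.66·7 + 0.56·0.34·2 + 0.56·0.66·2
= 3.7512

E[P2] = 3.352 (similar calculation)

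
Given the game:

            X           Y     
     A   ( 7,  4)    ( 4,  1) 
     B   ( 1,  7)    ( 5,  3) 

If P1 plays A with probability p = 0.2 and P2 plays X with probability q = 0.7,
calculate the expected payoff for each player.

E[P1] = 2.98, E[P2] = 5.26

Work:
E[P1] = p·q·π₁(A,X) + p·(1-q)·π₁(A,Y) + (1-p)·q·π₁(B,X) + (1-p)·(1-q)·π₁(B,Y)
= 0.2·0.7·7 + 0.2·0.3·4 + 0.8·0.7·1 + 0.8·0.3·5
= 2.98

E[P2] = 5.26 (similar calculation)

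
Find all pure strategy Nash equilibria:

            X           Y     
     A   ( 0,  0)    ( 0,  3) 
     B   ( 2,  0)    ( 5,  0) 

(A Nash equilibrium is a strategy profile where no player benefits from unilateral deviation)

Nash equilibrium: (B, X), (B, Y)

Work:
Best responses:
  P1 vs X: payoffs [0, 2] → best response B (payoff 2)
  P1 vs Y: payoffs [0, 5] → best response B (payoff 5)
  P2 vs A: payoffs [0, 3] → best response Y (payoff 3)
  P2 vs B: payoffs [0, 0] → best response X/Y (payoff 0)
Mutual best responses: (B,X), (B,Y) → Nash equilibria.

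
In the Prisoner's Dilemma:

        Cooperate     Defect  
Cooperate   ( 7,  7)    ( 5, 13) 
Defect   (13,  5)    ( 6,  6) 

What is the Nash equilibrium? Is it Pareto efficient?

(Defect, Defect) is NE; not Pareto efficient

Work:
Defect dominates Cooperate for both players:
If P2 cooperates: Defect (13) > Cooperate (7)
If P2 defects: Defect (6) > Cooperate (5)
NE: (Defect, Defect) with payoff (6, 6)
But (Cooperate, Cooperate) = (7, 7) Pareto dominates (6, 6)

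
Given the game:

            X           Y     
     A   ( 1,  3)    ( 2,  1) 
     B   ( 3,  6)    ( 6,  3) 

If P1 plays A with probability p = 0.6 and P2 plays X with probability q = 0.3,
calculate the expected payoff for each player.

E[P1] = 3.06, E[P2] = 2.52

Work:
E[P1] = p·q·π₁(A,X) + p·(1-q)·π₁(A,Y) + (1-p)·q·π₁(B,X) + (1-p)·(1-q)·π₁(B,Y)
= 0.6·0.3·1 + 0.6·0.7·2 + 0.4·0.3·3 + 0.4·0.7·6
= 3.06

E[P2] = 2.52 (similar calculation)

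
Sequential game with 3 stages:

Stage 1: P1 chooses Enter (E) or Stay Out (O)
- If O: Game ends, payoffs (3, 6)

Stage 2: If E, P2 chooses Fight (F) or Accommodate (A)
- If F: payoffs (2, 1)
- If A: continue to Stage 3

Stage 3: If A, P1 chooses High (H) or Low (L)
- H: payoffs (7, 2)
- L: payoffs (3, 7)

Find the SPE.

SPE: (E, A, H); Outcome (7, 2)

Work:
Stage 3: P1 chooses H (7 vs 3)
Stage 2: P2: F->1, A->2 (anticipating H). Choose A
Stage 1: P1: O->3, E->7 (anticipating A, H). Choose E
SPE path: E -> A -> H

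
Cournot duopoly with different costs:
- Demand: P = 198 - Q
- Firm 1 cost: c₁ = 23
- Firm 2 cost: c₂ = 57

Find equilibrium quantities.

q₁* = 69.67, q₂* = 35.67

Work:
Reaction: q₁ = (198 - 23 - q₂)/2
Reaction: q₂ = (198 - 57 - q₁)/2
Solve simultaneously:
q₁* = (198 - 2×23 + 57)/3 = 69.67
q₂* = (198 - 2×57 + 23)/3 = 35.67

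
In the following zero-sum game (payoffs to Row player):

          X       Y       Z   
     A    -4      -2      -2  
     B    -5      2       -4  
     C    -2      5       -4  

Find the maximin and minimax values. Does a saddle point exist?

Maximin = -4, Minimax = -2, Saddle: False

Work:
Row minimums: [-4, -5, -4] → maximin = -4
Column maximums: [-2, 5, -2] → minimax = -2
No saddle point (maximin ≠ minimax). Mixed strategy needed.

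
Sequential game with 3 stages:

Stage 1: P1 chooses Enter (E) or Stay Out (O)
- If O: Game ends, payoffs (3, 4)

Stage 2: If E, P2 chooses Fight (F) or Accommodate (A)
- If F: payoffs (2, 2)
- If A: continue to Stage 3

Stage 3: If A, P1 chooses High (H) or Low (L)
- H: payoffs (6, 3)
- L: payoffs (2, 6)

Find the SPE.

SPE: (E, A, H); Outcome (6, 3)

Work:
Stage 3: P1 chooses H (6 vs 2)
Stage 2: P2: F->2, A->3 (anticipating H). Choose A
Stage 1: P1: O->3, E->6 (anticipating A, H). Choose E
SPE path: E -> A -> H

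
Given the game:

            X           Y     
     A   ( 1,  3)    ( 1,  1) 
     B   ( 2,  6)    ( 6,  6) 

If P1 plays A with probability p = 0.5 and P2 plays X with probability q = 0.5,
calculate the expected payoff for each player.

E[P1] = 2.5, E[P2] = 4.0

Work:
E[P1] = p·q·π₁(A,X) + p·(1-q)·π₁(A,Y) + (1-p)·q·π₁(B,X) + (1-p)·(1-q)·π₁(B,Y)
= 0.5·0.5·1 + 0.5·0.5·1 + 0.5·0.5·2 + 0.5·0.5·6
= 2.5

E[P2] = 4.0 (similar calculation)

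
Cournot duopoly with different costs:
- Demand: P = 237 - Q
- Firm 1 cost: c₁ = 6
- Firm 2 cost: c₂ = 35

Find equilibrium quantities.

q₁* = 86.67, q₂* = 57.67

Work:
Reaction: q₁ = (237 - 6 - q₂)/2
Reaction: q₂ = (237 - 35 - q₁)/2
Solve simultaneously:
q₁* = (237 - 2×6 + 35)/3 = 86.67
q₂* = (237 - 2×35 + 6)/3 = 57.67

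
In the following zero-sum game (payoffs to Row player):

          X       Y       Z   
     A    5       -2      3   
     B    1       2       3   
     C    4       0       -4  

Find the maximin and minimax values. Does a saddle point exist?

Maximin = 1, Minimax = 2, Saddle: False

Work:
Row minimums: [-2, 1, -4] → maximin = 1
Column maximums: [5, 2, 3] → minimax = 2
No saddle point (maximin ≠ minimax). Mixed strategy needed.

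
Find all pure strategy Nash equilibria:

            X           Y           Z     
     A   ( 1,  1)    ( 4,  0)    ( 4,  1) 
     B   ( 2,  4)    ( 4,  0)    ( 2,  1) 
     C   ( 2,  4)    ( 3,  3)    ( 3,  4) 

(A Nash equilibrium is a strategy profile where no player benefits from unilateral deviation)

Nash equilibrium: (A, Z), (B, X), (C, X)

Work:
Best responses:
  P1 vs X: payoffs [1, 2, 2] → best response B/C (payoff 2)
  P1 vs Y: payoffs [4, 4, 3] → best response A/B (payoff 4)
  P1 vs Z: payoffs [4, 2, 3] → best response A (payoff 4)
  P2 vs A: payoffs [1, 0, 1] → best response X/Z (payoff 1)
  P2 vs B: payoffs [4, 0, 1] → best response X (payoff 4)
  P2 vs C: payoffs [4, 3, 4] → best response X/Z (payoff 4)
Mutual best responses: (A,Z), (B,X), (C,X) → Nash equilibria.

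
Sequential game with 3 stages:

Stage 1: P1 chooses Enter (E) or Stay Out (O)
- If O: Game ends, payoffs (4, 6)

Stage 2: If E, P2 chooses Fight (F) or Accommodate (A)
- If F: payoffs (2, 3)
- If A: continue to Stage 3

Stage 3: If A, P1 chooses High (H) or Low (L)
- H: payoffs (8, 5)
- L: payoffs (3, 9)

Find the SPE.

SPE: (E, A, H); Outcome (8, 5)

Work:
Stage 3: P1 chooses H (8 vs 3)
Stage 2: P2: F->3, A->5 (anticipating H). Choose A
Stage 1: P1: O->4, E->8 (anticipating A, H). Choose E
SPE path: E -> A -> H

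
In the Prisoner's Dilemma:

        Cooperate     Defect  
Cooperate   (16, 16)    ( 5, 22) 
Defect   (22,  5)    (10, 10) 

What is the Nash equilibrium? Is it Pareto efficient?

(Defect, Defect) is NE; not Pareto efficient

Work:
Defect dominates Cooperate for both players:
If P2 cooperates: Defect (22) > Cooperate (16)
If P2 defects: Defect (10) > Cooperate (5)
NE: (Defect, Defect) with payoff (10, 10)
But (Cooperate, Cooperate) = (16, 16) Pareto dominates (10, 10)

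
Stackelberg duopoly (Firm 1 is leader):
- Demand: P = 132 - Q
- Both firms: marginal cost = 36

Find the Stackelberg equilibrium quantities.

q₁* (leader) = 48.0, q₂* (follower) = 24.0

Work:
Follower's reaction: q₂ = (a - c - q₁)/2
Leader substitutes: π₁ = q₁·(a - q₁ - (a-c-q₁)/2 - c)
FOC: q₁* = (132 - 36)/2 = 48.00
Then: q₂* = (132 - 36 - 48.0)/2 = 24.00
Leader has first-mover advantage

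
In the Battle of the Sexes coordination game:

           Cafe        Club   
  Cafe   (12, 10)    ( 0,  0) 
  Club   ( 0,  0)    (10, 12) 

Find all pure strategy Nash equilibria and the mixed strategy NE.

Pure NE: (Cafe, Cafe) and (Club, Club); Mixed NE: p = 0.5455, q = 0.4545

Work:
Check pure NE:
(Cafe, Cafe): (12, 10) - no unilateral deviation beneficial
(Club, Club): (10, 12) - no unilateral deviation beneficial
Mixed NE: P1 plays Cafe with p = 0.5455, P2 plays Cafe with q = 0.4545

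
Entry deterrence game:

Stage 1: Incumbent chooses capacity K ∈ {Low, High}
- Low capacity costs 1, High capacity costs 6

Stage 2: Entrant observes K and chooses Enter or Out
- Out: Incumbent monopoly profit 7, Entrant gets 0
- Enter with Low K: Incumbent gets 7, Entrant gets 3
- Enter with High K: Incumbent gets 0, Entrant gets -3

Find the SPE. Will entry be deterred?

SPE: (Low, Enter|Low, Out|High); Entry not deterred. Incumbent net profit = 6, Entrant gets 3

Work:
After Low K: Entrant enters (3 > 0)
After High K: Entrant stays out (-3 < 0)
Incumbent: Low → 7−1=6, High → 7−6=1
Incumbent chooses Low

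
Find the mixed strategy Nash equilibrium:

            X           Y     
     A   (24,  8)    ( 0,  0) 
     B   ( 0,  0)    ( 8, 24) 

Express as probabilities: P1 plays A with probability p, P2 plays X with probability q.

p = 0.75, q = 0.25

Work:
Find probabilities that make opponent indifferent:
P2 chooses q to make P1 indifferent between A and B
P1 chooses p to make P2 indifferent between X and Y
Mixed NE: P1 plays (A: 0.75, B: 0.25), P2 plays (X: 0.25, Y: 0.75)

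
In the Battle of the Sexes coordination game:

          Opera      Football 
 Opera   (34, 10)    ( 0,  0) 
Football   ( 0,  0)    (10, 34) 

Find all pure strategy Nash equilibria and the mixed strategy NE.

Pure NE: (Opera, Opera) and (Football, Football); Mixed NE: p = 0.7727, q = 0.2273

Work:
Check pure NE:
(Opera, Opera): (34, 10) - no unilateral deviation beneficial
(Football, Football): (10, 34) - no unilateral deviation beneficial
Mixed NE: P1 plays Opera with p = 0.7727, P2 plays Opera with q = 0.2273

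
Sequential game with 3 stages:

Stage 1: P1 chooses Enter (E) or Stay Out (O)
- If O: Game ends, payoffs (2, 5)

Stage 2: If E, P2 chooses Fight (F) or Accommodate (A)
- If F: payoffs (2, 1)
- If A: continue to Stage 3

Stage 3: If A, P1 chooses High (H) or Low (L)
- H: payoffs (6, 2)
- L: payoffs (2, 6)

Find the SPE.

SPE: (E, A, H); Outcome (6, 2)

Work:
Stage 3: P1 chooses H (6 vs 2)
Stage 2: P2: F->1, A->2 (anticipating H). Choose A
Stage 1: P1: O->2, E->6 (anticipating A, H). Choose E
SPE path: E -> A -> H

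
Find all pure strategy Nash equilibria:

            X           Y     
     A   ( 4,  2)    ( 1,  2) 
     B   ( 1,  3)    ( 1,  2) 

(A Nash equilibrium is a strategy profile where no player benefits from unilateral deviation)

Nash equilibrium: (A, X), (A, Y)

Work:
Best responses:
  P1 vs X: payoffs [4, 1] → best response A (payoff 4)
  P1 vs Y: payoffs [1, 1] → best response A/B (payoff 1)
  P2 vs A: payoffs [2, 2] → best response X/Y (payoff 2)
  P2 vs B: payoffs [3, 2] → best response X (payoff 3)
Mutual best responses: (A,X), (A,Y) → Nash equilibria.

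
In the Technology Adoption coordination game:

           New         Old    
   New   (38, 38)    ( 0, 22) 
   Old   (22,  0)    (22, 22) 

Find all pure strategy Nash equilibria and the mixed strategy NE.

Pure NE: (New, New) and (Old, Old); Mixed NE: p = 0.5789, q = 0.5789

Work:
Check pure NE:
(New, New): (38, 38) - no unilateral deviation beneficial
(Old, Old): (22, 22) - no unilateral deviation beneficial
Mixed NE: P1 plays New with p = 0.5789, P2 plays New with q = 0.5789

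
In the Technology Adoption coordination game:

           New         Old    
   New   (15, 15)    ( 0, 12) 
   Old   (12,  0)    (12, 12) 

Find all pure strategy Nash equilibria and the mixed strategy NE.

Pure NE: (New, New) and (Old, Old); Mixed NE: p = 0.8, q = 0.8

Work:
Check pure NE:
(New, New): (15, 15) - no unilateral deviation beneficial
(Old, Old): (12, 12) - no unilateral deviation beneficial
Mixed NE: P1 plays New with p = 0.8, P2 plays New with q = 0.8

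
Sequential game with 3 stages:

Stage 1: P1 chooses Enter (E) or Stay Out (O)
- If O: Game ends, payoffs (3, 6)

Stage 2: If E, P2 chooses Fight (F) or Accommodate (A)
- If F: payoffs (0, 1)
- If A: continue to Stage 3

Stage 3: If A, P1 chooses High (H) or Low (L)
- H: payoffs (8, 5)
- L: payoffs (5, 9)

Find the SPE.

SPE: (E, A, H); Outcome (8, 5)

Work:
Stage 3: P1 chooses H (8 vs 5)
Stage 2: P2: F->1, A->5 (anticipating H). Choose A
Stage 1: P1: O->3, E->8 (anticipating A, H). Choose E
SPE path: E -> A -> H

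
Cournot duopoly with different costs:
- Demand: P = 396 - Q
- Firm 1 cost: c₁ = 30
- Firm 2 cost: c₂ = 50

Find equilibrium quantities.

q₁* = 128.67, q₂* = 108.67

Work:
Reaction: q₁ = (396 - 30 - q₂)/2
Reaction: q₂ = (396 - 50 - q₁)/2
Solve simultaneously:
q₁* = (396 - 2×30 + 50)/3 = 128.67
q₂* = (396 - 2×50 + 30)/3 = 108.67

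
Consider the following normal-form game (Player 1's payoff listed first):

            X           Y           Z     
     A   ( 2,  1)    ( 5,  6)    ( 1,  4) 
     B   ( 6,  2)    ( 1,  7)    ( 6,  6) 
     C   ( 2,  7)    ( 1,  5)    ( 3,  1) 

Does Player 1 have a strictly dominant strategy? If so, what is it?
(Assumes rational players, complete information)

No strictly dominant strategy exists for Player 1

Work:
A strategy strictly dominates another if it gives a strictly higher payoff against every opponent action. Compare each pair of P1's strategies column-by-column:
  A vs B: [2 vs 6, 5 vs 1, 1 vs 6] → A does not strictly dominate B (column X: 2 ≤ 6)
  A vs C: [2 vs 2, 5 vs 1, 1 vs 3] → A does not strictly dominate C (column X: 2 ≤ 2)
  B vs A: [6 vs 2, 1 vs 5, 6 vs 1] → B does not strictly dominate A (column Y: 1 ≤ 5)
  B vs C: [6 vs 2, 1 vs 1, 6 vs 3] → B does not strictly dominate C (column Y: 1 ≤ 1)
  C vs A: [2 vs 2, 1 vs 5, 3 vs 1] → C does not strictly dominate A (column X: 2 ≤ 2)
  C vs B: [2 vs 6, 1 vs 1, 3 vs 6] → C does not strictly dominate B (column X: 2 ≤ 6)
No single strategy strictly dominates all others → no strictly dominant strategy.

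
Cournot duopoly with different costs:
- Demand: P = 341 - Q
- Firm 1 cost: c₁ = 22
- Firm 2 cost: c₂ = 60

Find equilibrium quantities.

q₁* = 119.0, q₂* = 81.0

Work:
Reaction: q₁ = (341 - 22 - q₂)/2
Reaction: q₂ = (341 - 60 - q₁)/2
Solve simultaneously:
q₁* = (341 - 2×22 + 60)/3 = 119.0
q₂* = (341 - 2×60 + 22)/3 = 81.0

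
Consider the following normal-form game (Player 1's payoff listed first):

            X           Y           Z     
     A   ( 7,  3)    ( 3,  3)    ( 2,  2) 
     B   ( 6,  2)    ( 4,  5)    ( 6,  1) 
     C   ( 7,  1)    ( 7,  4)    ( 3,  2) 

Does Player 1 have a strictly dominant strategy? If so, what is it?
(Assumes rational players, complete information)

No strictly dominant strategy exists for Player 1

Work:
A strategy strictly dominates another if it gives a strictly higher payoff against every opponent action. Compare each pair of P1's strategies column-by-column:
  A vs B: [7 vs 6, 3 vs 4, 2 vs 6] → A does not strictly dominate B (column Y: 3 ≤ 4)
  A vs C: [7 vs 7, 3 vs 7, 2 vs 3] → A does not strictly dominate C (column X: 7 ≤ 7)
  B vs A: [6 vs 7, 4 vs 3, 6 vs 2] → B does not strictly dominate A (column X: 6 ≤ 7)
  B vs C: [6 vs 7, 4 vs 7, 6 vs 3] → B does not strictly dominate C (column X: 6 ≤ 7)
  C vs A: [7 vs 7, 7 vs 3, 3 vs 2] → C does not strictly dominate A (column X: 7 ≤ 7)
  C vs B: [7 vs 6, 7 vs 4, 3 vs 6] → C does not strictly dominate B (column Z: 3 ≤ 6)
No single strategy strictly dominates all others → no strictly dominant strategy.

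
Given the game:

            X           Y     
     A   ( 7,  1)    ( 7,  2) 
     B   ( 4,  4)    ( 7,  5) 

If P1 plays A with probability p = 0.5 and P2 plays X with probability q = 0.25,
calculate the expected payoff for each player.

E[P1] = 6.625, E[P2] = 3.25

Work:
E[P1] = p·q·π₁(A,X) + p·(1-q)·π₁(A,Y) + (1-p)·q·π₁(B,X) + (1-p)·(1-q)·π₁(B,Y)
= 0.5·0.25·7 + 0.5·0.75·7 + 0.5·0.25·4 + 0.5·0.75·7
= 6.625

E[P2] = 3.25 (similar calculation)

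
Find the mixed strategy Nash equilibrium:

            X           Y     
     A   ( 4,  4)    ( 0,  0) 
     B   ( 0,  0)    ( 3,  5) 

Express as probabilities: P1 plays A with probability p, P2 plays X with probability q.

p = 0.5556, q = 0.4286

Work:
Find probabilities that make opponent indifferent:
P2 chooses q to make P1 indifferent between A and B
P1 chooses p to make P2 indifferent between X and Y
Mixed NE: P1 plays (A: 0.5556, B: 0.4444), P2 plays (X: 0.4286, Y: 0.5714)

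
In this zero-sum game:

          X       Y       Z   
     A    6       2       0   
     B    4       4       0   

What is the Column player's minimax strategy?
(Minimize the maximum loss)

Column should play Z, value = 0

Work:
Column player minimizes Row's maximum payoff:
Column X: max payoff to Row = 6
Column Y: max payoff to Row = 4
Column Z: max payoff to Row = 0
Minimum is 0, achieved by column Z.
Minimax strategy: Z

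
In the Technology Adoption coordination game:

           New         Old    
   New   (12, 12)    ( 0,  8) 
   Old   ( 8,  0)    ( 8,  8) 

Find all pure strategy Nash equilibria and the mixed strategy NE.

Pure NE: (New, New) and (Old, Old); Mixed NE: p = 0.6667, q = 0.6667

Work:
Check pure NE:
(New, New): (12, 12) - no unilateral deviation beneficial
(Old, Old): (8, 8) - no unilateral deviation beneficial
Mixed NE: P1 plays New with p = 0.6667, P2 plays New with q = 0.6667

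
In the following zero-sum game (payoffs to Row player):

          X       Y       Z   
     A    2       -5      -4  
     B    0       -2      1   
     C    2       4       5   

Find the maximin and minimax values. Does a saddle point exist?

Maximin = 2, Minimax = 2, Saddle: True

Work:
Row minimums: [-5, -2, 2] → maximin = 2
Column maximums: [2, 4, 5] → minimax = 2
Saddle point exists! Game value = 2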